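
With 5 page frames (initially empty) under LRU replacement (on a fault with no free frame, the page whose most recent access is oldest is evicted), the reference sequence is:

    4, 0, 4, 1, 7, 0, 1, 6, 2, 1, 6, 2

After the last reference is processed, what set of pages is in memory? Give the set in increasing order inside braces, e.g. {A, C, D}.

4 -> miss, frames (4)
0 -> miss, frames (4 0)
4 -> hit
1 -> miss, frames (0 4 1)
7 -> miss, frames (0 4 1 7)
0 -> hit
1 -> hit
6 -> miss, frames (4 7 0 1 6)
2 -> miss, evict 4, frames (7 0 1 6 2)
1 -> hit
6 -> hit
2 -> hit

{0, 1, 2, 6, 7}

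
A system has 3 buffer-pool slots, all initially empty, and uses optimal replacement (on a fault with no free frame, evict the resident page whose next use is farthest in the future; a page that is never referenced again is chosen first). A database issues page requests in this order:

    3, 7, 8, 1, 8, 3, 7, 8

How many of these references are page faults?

5

3 -> miss, frames [3]
7 -> miss, frames [3, 7]
8 -> miss, frames [3, 7, 8]
1 -> miss, evict 7, frames [3, 8, 1]
8 -> hit
3 -> hit
7 -> miss, evict 1, frames [3, 8, 7]
8 -> hit
Page faults: 5.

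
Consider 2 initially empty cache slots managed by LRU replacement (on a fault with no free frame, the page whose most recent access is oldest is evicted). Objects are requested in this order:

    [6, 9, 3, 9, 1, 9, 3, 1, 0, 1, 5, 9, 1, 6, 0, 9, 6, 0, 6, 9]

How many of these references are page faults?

16

6 → fault, frames {6}
9 → fault, frames {6,9}
3 → fault, evict 6, frames {9,3}
9 → hit
1 → fault, evict 3, frames {9,1}
9 → hit
3 → fault, evict 1, frames {9,3}
1 → fault, evict 9, frames {3,1}
0 → fault, evict 3, frames {1,0}
1 → hit
5 → fault, evict 0, frames {1,5}
9 → fault, evict 1, frames {5,9}
1 → fault, evict 5, frames {9,1}
6 → fault, evict 9, frames {1,6}
0 → fault, evict 1, frames {6,0}
9 → fault, evict 6, frames {0,9}
6 → fault, evict 0, frames {9,6}
0 → fault, evict 9, frames {6,0}
6 → hit
9 → fault, evict 0, frames {6,9}
Page faults: 16.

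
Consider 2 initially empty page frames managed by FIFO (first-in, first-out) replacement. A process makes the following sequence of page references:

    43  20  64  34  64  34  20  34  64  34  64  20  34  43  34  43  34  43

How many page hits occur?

8

43: miss, frames {43}
20: miss, frames {43,20}
64: miss, evict 43, frames {20,64}
34: miss, evict 20, frames {64,34}
64: hit
34: hit
20: miss, evict 64, frames {34,20}
34: hit
64: miss, evict 34, frames {20,64}
34: miss, evict 20, frames {64,34}
64: hit
20: miss, evict 64, frames {34,20}
34: hit
43: miss, evict 34, frames {20,43}
34: miss, evict 20, frames {43,34}
43: hit
34: hit
43: hit
Hits: 8.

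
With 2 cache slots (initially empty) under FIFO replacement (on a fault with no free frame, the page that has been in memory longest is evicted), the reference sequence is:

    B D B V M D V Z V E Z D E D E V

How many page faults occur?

10

B → miss, frames (B)
D → miss, frames (B D)
B → hit
V → miss, evict B, frames (D V)
M → miss, evict D, frames (V M)
D → miss, evict V, frames (M D)
V → miss, evict M, frames (D V)
Z → miss, evict D, frames (V Z)
V → hit
E → miss, evict V, frames (Z E)
Z → hit
D → miss, evict Z, frames (E D)
E → hit
D → hit
E → hit
V → miss, evict E, frames (D V)
Page faults: 10.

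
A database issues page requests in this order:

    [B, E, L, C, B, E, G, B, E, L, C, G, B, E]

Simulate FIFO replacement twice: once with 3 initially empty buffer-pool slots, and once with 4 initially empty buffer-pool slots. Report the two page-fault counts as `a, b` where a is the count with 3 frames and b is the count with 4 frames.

3 frames: F F F F F F F . . F F . F F → 11 faults.
4 frames: F F F F . . F F F F F F F F → 12 faults.
12 > 11: adding a frame increased faults — Belady's anomaly.

11, 12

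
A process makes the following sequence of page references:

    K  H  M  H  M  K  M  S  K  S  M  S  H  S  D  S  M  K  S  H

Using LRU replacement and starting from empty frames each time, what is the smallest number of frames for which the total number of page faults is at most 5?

5

f=1: 20 faults
f=2: 13 faults
f=3: 9 faults
f=4: 7 faults
f=5: 5 faults
Smallest f with faults ≤ 5 is 5.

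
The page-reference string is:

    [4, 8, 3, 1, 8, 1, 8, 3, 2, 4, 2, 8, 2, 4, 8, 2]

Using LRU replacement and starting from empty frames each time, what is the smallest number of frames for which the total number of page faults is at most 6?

4

f=1: 16 faults
f=2: 12 faults
f=3: 7 faults
f=4: 6 faults
f=5: 5 faults
Smallest f with faults ≤ 6 is 4.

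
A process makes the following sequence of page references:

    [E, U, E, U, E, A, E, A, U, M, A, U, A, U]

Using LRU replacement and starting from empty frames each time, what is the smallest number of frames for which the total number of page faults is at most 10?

f=1: 14 faults
f=2: 7 faults
f=3: 4 faults
f=4: 4 faults
Smallest f with faults ≤ 10 is 2.

2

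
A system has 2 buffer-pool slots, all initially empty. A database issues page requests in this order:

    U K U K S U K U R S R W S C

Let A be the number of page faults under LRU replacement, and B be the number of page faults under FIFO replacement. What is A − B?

Under LRU: F F . . F F F . F F . F F F → 10 faults.
Under FIFO: F F . . F F F . F F . F . F → 9 faults.
A − B = 10 − 9 = 1.

1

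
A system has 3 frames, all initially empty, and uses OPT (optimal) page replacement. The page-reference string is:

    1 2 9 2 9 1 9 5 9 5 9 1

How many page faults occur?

4

1: fault, frames (1)
2: fault, frames (1 2)
9: fault, frames (1 2 9)
2: hit
9: hit
1: hit
9: hit
5: fault, evict 2, frames (1 9 5)
9: hit
5: hit
9: hit
1: hit
Page faults: 4.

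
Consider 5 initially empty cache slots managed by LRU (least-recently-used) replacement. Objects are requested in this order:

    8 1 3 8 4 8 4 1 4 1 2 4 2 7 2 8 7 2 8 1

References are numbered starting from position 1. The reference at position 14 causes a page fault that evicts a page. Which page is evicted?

pos 1: 8 -> miss, frames {8}
pos 2: 1 -> miss, frames {8,1}
pos 3: 3 -> miss, frames {8,1,3}
pos 4: 8 -> hit
pos 5: 4 -> miss, frames {1,3,8,4}
pos 6: 8 -> hit
pos 7: 4 -> hit
pos 8: 1 -> hit
pos 9: 4 -> hit
pos 10: 1 -> hit
pos 11: 2 -> miss, frames {3,8,4,1,2}
pos 12: 4 -> hit
pos 13: 2 -> hit
pos 14: 7 -> miss, evict 3, frames {8,1,4,2,7}
At position 14, page 3 is evicted.

3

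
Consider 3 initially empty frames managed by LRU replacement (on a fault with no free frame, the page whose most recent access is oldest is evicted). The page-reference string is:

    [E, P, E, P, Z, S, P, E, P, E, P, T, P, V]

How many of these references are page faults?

E: miss, frames [E]
P: miss, frames [E, P]
E: hit
P: hit
Z: miss, frames [E, P, Z]
S: miss, evict E, frames [P, Z, S]
P: hit
E: miss, evict Z, frames [S, P, E]
P: hit
E: hit
P: hit
T: miss, evict S, frames [E, P, T]
P: hit
V: miss, evict E, frames [T, P, V]
Page faults: 7.

7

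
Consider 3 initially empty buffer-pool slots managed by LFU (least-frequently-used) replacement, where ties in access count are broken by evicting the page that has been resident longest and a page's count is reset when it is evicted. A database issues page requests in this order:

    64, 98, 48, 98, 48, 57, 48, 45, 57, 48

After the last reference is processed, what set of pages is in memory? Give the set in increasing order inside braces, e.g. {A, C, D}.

{48, 57, 98}

64: miss, frames {64}
98: miss, frames {64,98}
48: miss, frames {64,98,48}
98: hit
48: hit
57: miss, evict 64, frames {98,48,57}
48: hit
45: miss, evict 57, frames {98,48,45}
57: miss, evict 45, frames {98,48,57}
48: hit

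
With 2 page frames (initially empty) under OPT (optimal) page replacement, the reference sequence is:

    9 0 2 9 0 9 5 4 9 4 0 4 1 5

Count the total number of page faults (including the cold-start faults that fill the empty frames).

9

9: fault, frames {9}
0: fault, frames {9,0}
2: fault, evict 0, frames {9,2}
9: hit
0: fault, evict 2, frames {9,0}
9: hit
5: fault, evict 0, frames {9,5}
4: fault, evict 5, frames {9,4}
9: hit
4: hit
0: fault, evict 9, frames {4,0}
4: hit
1: fault, evict 0, frames {4,1}
5: fault, evict 1, frames {4,5}
Page faults: 9.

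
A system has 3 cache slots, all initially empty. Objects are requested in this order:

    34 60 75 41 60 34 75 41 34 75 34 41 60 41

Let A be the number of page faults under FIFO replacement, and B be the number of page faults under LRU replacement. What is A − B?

Under FIFO: F F F F . F . . . . . . F . → 6 faults.
Under LRU: F F F F . F F F . . . . F . → 8 faults.
A − B = 6 − 8 = -2.

-2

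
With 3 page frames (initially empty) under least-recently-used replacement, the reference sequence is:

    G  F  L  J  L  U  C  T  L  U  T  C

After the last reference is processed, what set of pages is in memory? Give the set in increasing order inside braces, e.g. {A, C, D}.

G → miss, frames (G)
F → miss, frames (G F)
L → miss, frames (G F L)
J → miss, evict G, frames (F L J)
L → hit
U → miss, evict F, frames (J L U)
C → miss, evict J, frames (L U C)
T → miss, evict L, frames (U C T)
L → miss, evict U, frames (C T L)
U → miss, evict C, frames (T L U)
T → hit
C → miss, evict L, frames (U T C)

{C, T, U}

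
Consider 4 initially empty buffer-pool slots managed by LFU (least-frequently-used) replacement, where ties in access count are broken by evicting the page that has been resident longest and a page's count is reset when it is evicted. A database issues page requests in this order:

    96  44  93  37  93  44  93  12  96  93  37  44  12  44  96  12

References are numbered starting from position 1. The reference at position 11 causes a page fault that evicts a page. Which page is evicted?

12

pos 1: 96: fault, frames {96}
pos 2: 44: fault, frames {96,44}
pos 3: 93: fault, frames {96,44,93}
pos 4: 37: fault, frames {96,44,93,37}
pos 5: 93: hit
pos 6: 44: hit
pos 7: 93: hit
pos 8: 12: fault, evict 96, frames {44,93,37,12}
pos 9: 96: fault, evict 37, frames {44,93,12,96}
pos 10: 93: hit
pos 11: 37: fault, evict 12, frames {44,93,96,37}
At position 11, page 12 is evicted.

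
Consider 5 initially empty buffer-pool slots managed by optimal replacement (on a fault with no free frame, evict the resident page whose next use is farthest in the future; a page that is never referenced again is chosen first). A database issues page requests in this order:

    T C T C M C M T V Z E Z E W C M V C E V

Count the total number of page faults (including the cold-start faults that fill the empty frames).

7

T: miss, frames {T}
C: miss, frames {T,C}
T: hit
C: hit
M: miss, frames {T,C,M}
C: hit
M: hit
T: hit
V: miss, frames {T,C,M,V}
Z: miss, frames {T,C,M,V,Z}
E: miss, evict T, frames {C,M,V,Z,E}
Z: hit
E: hit
W: miss, evict Z, frames {C,M,V,E,W}
C: hit
M: hit
V: hit
C: hit
E: hit
V: hit
Page faults: 7.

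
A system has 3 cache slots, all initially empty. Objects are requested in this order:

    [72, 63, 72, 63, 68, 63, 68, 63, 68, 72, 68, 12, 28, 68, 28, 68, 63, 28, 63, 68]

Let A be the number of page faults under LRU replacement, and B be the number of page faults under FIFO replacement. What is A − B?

Under LRU: F F . . F . . . . . . F F . . . F . . . → 6 faults.
Under FIFO: F F . . F . . . . . . F F . . . F . . F → 7 faults.
A − B = 6 − 7 = -1.

-1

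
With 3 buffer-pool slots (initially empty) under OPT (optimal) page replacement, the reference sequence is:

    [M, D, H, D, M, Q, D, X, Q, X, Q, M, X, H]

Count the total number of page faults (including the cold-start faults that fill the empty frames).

M → fault, frames [M]
D → fault, frames [M, D]
H → fault, frames [M, D, H]
D → hit
M → hit
Q → fault, evict H, frames [M, D, Q]
D → hit
X → fault, evict D, frames [M, Q, X]
Q → hit
X → hit
Q → hit
M → hit
X → hit
H → fault, evict X, frames [M, Q, H]
Page faults: 6.

6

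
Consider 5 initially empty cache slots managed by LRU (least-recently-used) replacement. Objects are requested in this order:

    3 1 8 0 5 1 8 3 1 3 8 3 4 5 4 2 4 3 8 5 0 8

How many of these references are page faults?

8

3: miss, frames {3}
1: miss, frames {3,1}
8: miss, frames {3,1,8}
0: miss, frames {3,1,8,0}
5: miss, frames {3,1,8,0,5}
1: hit
8: hit
3: hit
1: hit
3: hit
8: hit
3: hit
4: miss, evict 0, frames {5,1,8,3,4}
5: hit
4: hit
2: miss, evict 1, frames {8,3,5,4,2}
4: hit
3: hit
8: hit
5: hit
0: miss, evict 2, frames {4,3,8,5,0}
8: hit
Page faults: 8.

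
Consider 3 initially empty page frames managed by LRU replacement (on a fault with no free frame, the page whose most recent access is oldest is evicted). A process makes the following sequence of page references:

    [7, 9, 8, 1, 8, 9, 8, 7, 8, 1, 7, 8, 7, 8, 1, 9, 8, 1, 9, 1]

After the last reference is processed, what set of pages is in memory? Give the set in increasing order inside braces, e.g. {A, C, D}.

7 → miss, frames {7}
9 → miss, frames {7,9}
8 → miss, frames {7,9,8}
1 → miss, evict 7, frames {9,8,1}
8 → hit
9 → hit
8 → hit
7 → miss, evict 1, frames {9,8,7}
8 → hit
1 → miss, evict 9, frames {7,8,1}
7 → hit
8 → hit
7 → hit
8 → hit
1 → hit
9 → miss, evict 7, frames {8,1,9}
8 → hit
1 → hit
9 → hit
1 → hit

{1, 8, 9}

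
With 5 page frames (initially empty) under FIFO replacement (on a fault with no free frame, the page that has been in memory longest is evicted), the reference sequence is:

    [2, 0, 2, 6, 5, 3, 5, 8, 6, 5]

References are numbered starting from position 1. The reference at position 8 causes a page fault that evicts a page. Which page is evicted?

2

pos 1: 2 -> fault, frames {2}
pos 2: 0 -> fault, frames {2,0}
pos 3: 2 -> hit
pos 4: 6 -> fault, frames {2,0,6}
pos 5: 5 -> fault, frames {2,0,6,5}
pos 6: 3 -> fault, frames {2,0,6,5,3}
pos 7: 5 -> hit
pos 8: 8 -> fault, evict 2, frames {0,6,5,3,8}
At position 8, page 2 is evicted.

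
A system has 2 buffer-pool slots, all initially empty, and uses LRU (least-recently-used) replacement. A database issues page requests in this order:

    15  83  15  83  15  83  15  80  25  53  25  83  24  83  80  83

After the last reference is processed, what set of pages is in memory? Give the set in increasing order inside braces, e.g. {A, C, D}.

15 -> fault, frames [15]
83 -> fault, frames [15, 83]
15 -> hit
83 -> hit
15 -> hit
83 -> hit
15 -> hit
80 -> fault, evict 83, frames [15, 80]
25 -> fault, evict 15, frames [80, 25]
53 -> fault, evict 80, frames [25, 53]
25 -> hit
83 -> fault, evict 53, frames [25, 83]
24 -> fault, evict 25, frames [83, 24]
83 -> hit
80 -> fault, evict 24, frames [83, 80]
83 -> hit

{80, 83}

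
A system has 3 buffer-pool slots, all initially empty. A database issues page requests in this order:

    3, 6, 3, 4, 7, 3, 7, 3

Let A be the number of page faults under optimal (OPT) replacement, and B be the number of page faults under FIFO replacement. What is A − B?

-1

Under OPT: F F . F F . . . → 4 faults.
Under FIFO: F F . F F F . . → 5 faults.
A − B = 4 − 5 = -1.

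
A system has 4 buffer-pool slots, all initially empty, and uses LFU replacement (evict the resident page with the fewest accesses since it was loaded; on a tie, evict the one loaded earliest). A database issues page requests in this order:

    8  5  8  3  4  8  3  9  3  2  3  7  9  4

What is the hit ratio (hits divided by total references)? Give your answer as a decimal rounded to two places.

8: miss, frames (8)
5: miss, frames (8 5)
8: hit
3: miss, frames (8 5 3)
4: miss, frames (8 5 3 4)
8: hit
3: hit
9: miss, evict 5, frames (8 3 4 9)
3: hit
2: miss, evict 4, frames (8 3 9 2)
3: hit
7: miss, evict 9, frames (8 3 2 7)
9: miss, evict 2, frames (8 3 7 9)
4: miss, evict 7, frames (8 3 9 4)
Hits: 5 of 14 references → 5/14 = 0.3571.

0.36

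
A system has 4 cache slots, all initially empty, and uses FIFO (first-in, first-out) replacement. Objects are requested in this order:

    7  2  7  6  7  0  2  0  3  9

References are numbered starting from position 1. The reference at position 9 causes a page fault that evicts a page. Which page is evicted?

pos 1: 7 → miss, frames (7)
pos 2: 2 → miss, frames (7 2)
pos 3: 7 → hit
pos 4: 6 → miss, frames (7 2 6)
pos 5: 7 → hit
pos 6: 0 → miss, frames (7 2 6 0)
pos 7: 2 → hit
pos 8: 0 → hit
pos 9: 3 → miss, evict 7, frames (2 6 0 3)
At position 9, page 7 is evicted.

7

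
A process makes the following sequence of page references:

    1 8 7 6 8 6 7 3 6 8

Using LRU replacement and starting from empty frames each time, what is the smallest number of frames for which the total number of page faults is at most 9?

2

f=1: 10 faults
f=2: 9 faults
f=3: 6 faults
f=4: 5 faults
f=5: 5 faults
Smallest f with faults ≤ 9 is 2.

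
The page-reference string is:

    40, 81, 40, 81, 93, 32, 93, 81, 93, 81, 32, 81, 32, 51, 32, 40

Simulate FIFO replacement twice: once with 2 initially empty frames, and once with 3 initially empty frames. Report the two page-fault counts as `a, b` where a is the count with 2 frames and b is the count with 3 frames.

11, 6

2 frames: F F . . F F . F F . F F . F F F → 11 faults.
3 frames: F F . . F F . . . . . . . F . F → 6 faults.
6 < 11: adding a frame reduced faults, as is typical.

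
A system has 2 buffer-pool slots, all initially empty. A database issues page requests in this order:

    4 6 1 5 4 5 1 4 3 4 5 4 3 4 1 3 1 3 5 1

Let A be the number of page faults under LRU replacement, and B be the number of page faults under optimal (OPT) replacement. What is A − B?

Under LRU: F F F F F . F F F . F . F . F F . . F F → 14 faults.
Under OPT: F F F F . . F . F . F . F . F . . . F . → 10 faults.
A − B = 14 − 10 = 4.

4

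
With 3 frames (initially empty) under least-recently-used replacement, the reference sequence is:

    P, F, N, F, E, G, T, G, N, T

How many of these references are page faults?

P → fault, frames (P)
F → fault, frames (P F)
N → fault, frames (P F N)
F → hit
E → fault, evict P, frames (N F E)
G → fault, evict N, frames (F E G)
T → fault, evict F, frames (E G T)
G → hit
N → fault, evict E, frames (T G N)
T → hit
Page faults: 7.

7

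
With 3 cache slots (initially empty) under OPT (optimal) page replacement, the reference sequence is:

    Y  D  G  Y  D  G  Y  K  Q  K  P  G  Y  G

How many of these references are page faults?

Y: fault, frames (Y)
D: fault, frames (Y D)
G: fault, frames (Y D G)
Y: hit
D: hit
G: hit
Y: hit
K: fault, evict D, frames (Y G K)
Q: fault, evict Y, frames (G K Q)
K: hit
P: fault, evict Q, frames (G K P)
G: hit
Y: fault, evict P, frames (G K Y)
G: hit
Page faults: 7.

7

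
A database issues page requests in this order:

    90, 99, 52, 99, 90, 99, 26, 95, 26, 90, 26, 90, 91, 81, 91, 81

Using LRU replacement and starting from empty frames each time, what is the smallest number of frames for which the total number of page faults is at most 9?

f=1: 16 faults
f=2: 9 faults
f=3: 8 faults
f=4: 7 faults
f=5: 7 faults
f=6: 7 faults
f=7: 7 faults
Smallest f with faults ≤ 9 is 2.

2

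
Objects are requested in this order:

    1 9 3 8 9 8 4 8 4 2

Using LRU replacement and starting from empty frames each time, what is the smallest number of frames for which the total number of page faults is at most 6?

f=1: 10 faults
f=2: 7 faults
f=3: 6 faults
f=4: 6 faults
f=5: 6 faults
f=6: 6 faults
Smallest f with faults ≤ 6 is 3.

3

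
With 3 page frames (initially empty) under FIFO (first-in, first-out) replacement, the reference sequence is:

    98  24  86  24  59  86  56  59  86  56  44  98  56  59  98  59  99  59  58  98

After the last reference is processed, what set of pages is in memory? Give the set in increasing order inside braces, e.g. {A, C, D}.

98 -> fault, frames {98}
24 -> fault, frames {98,24}
86 -> fault, frames {98,24,86}
24 -> hit
59 -> fault, evict 98, frames {24,86,59}
86 -> hit
56 -> fault, evict 24, frames {86,59,56}
59 -> hit
86 -> hit
56 -> hit
44 -> fault, evict 86, frames {59,56,44}
98 -> fault, evict 59, frames {56,44,98}
56 -> hit
59 -> fault, evict 56, frames {44,98,59}
98 -> hit
59 -> hit
99 -> fault, evict 44, frames {98,59,99}
59 -> hit
58 -> fault, evict 98, frames {59,99,58}
98 -> fault, evict 59, frames {99,58,98}

{58, 98, 99}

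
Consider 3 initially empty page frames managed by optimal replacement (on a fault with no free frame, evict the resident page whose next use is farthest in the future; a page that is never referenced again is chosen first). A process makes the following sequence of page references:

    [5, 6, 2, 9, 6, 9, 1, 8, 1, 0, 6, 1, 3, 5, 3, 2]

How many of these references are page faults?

5 → miss, frames {5}
6 → miss, frames {5,6}
2 → miss, frames {5,6,2}
9 → miss, evict 2, frames {5,6,9}
6 → hit
9 → hit
1 → miss, evict 9, frames {5,6,1}
8 → miss, evict 5, frames {6,1,8}
1 → hit
0 → miss, evict 8, frames {6,1,0}
6 → hit
1 → hit
3 → miss, evict 0, frames {6,1,3}
5 → miss, evict 1, frames {6,3,5}
3 → hit
2 → miss, evict 5, frames {6,3,2}
Page faults: 10.

10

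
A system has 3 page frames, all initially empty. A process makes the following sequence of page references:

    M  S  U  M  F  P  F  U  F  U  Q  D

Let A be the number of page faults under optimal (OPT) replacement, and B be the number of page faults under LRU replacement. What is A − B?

-1

Under OPT: F F F . F F . . . . F F → 7 faults.
Under LRU: F F F . F F . F . . F F → 8 faults.
A − B = 7 − 8 = -1.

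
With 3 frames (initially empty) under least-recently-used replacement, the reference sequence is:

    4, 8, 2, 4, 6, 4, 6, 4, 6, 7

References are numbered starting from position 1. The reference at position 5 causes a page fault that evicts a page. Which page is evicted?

8

pos 1: 4 → fault, frames (4)
pos 2: 8 → fault, frames (4 8)
pos 3: 2 → fault, frames (4 8 2)
pos 4: 4 → hit
pos 5: 6 → fault, evict 8, frames (2 4 6)
At position 5, page 8 is evicted.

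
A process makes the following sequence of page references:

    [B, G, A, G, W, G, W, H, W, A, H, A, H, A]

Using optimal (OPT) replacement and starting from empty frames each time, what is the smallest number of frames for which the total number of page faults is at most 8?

2

f=1: 14 faults
f=2: 6 faults
f=3: 5 faults
f=4: 5 faults
f=5: 5 faults
Smallest f with faults ≤ 8 is 2.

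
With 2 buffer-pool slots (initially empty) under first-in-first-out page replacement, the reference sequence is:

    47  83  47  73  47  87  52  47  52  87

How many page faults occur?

8

47 -> miss, frames [47]
83 -> miss, frames [47, 83]
47 -> hit
73 -> miss, evict 47, frames [83, 73]
47 -> miss, evict 83, frames [73, 47]
87 -> miss, evict 73, frames [47, 87]
52 -> miss, evict 47, frames [87, 52]
47 -> miss, evict 87, frames [52, 47]
52 -> hit
87 -> miss, evict 52, frames [47, 87]
Page faults: 8.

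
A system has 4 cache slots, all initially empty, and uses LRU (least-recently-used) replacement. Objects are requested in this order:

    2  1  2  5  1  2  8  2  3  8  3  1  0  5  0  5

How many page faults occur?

2 → miss, frames (2)
1 → miss, frames (2 1)
2 → hit
5 → miss, frames (1 2 5)
1 → hit
2 → hit
8 → miss, frames (5 1 2 8)
2 → hit
3 → miss, evict 5, frames (1 8 2 3)
8 → hit
3 → hit
1 → hit
0 → miss, evict 2, frames (8 3 1 0)
5 → miss, evict 8, frames (3 1 0 5)
0 → hit
5 → hit
Page faults: 7.

7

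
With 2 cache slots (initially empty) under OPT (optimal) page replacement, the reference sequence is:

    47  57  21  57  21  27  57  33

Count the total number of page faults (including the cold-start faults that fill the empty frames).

5

47 -> miss, frames [47]
57 -> miss, frames [47, 57]
21 -> miss, evict 47, frames [57, 21]
57 -> hit
21 -> hit
27 -> miss, evict 21, frames [57, 27]
57 -> hit
33 -> miss, evict 27, frames [57, 33]
Page faults: 5.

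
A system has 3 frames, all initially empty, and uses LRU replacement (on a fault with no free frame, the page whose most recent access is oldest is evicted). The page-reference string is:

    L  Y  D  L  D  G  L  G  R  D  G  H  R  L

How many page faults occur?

9

L → fault, frames {L}
Y → fault, frames {L,Y}
D → fault, frames {L,Y,D}
L → hit
D → hit
G → fault, evict Y, frames {L,D,G}
L → hit
G → hit
R → fault, evict D, frames {L,G,R}
D → fault, evict L, frames {G,R,D}
G → hit
H → fault, evict R, frames {D,G,H}
R → fault, evict D, frames {G,H,R}
L → fault, evict G, frames {H,R,L}
Page faults: 9.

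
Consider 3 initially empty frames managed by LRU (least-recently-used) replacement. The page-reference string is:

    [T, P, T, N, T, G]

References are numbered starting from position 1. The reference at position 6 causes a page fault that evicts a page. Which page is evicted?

pos 1: T: fault, frames (T)
pos 2: P: fault, frames (T P)
pos 3: T: hit
pos 4: N: fault, frames (P T N)
pos 5: T: hit
pos 6: G: fault, evict P, frames (N T G)
At position 6, page P is evicted.

P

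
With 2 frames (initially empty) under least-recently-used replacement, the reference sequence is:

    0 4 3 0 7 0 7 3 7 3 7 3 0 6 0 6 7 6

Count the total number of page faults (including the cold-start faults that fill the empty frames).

0: fault, frames {0}
4: fault, frames {0,4}
3: fault, evict 0, frames {4,3}
0: fault, evict 4, frames {3,0}
7: fault, evict 3, frames {0,7}
0: hit
7: hit
3: fault, evict 0, frames {7,3}
7: hit
3: hit
7: hit
3: hit
0: fault, evict 7, frames {3,0}
6: fault, evict 3, frames {0,6}
0: hit
6: hit
7: fault, evict 0, frames {6,7}
6: hit
Page faults: 9.

9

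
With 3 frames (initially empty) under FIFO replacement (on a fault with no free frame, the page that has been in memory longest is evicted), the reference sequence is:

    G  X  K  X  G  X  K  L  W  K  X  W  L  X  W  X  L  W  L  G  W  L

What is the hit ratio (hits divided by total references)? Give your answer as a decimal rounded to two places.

0.64

G -> miss, frames {G}
X -> miss, frames {G,X}
K -> miss, frames {G,X,K}
X -> hit
G -> hit
X -> hit
K -> hit
L -> miss, evict G, frames {X,K,L}
W -> miss, evict X, frames {K,L,W}
K -> hit
X -> miss, evict K, frames {L,W,X}
W -> hit
L -> hit
X -> hit
W -> hit
X -> hit
L -> hit
W -> hit
L -> hit
G -> miss, evict L, frames {W,X,G}
W -> hit
L -> miss, evict W, frames {X,G,L}
Hits: 14 of 22 references → 14/22 = 0.6364.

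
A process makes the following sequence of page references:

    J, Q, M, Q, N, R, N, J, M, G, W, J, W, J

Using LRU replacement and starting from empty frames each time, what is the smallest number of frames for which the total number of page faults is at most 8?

f=1: 14 faults
f=2: 10 faults
f=3: 10 faults
f=4: 9 faults
f=5: 7 faults
f=6: 7 faults
f=7: 7 faults
Smallest f with faults ≤ 8 is 5.

5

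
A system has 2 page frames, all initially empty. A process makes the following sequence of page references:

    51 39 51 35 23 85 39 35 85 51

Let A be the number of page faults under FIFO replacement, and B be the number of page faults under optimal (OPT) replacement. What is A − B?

2

Under FIFO: F F . F F F F F F F → 9 faults.
Under OPT: F F . F F F . F . F → 7 faults.
A − B = 9 − 7 = 2.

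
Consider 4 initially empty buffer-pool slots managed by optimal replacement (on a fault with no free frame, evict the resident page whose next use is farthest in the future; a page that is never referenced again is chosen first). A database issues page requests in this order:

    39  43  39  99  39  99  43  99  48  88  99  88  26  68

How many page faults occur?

39 -> miss, frames {39}
43 -> miss, frames {39,43}
39 -> hit
99 -> miss, frames {39,43,99}
39 -> hit
99 -> hit
43 -> hit
99 -> hit
48 -> miss, frames {39,43,99,48}
88 -> miss, evict 48, frames {39,43,99,88}
99 -> hit
88 -> hit
26 -> miss, evict 88, frames {39,43,99,26}
68 -> miss, evict 26, frames {39,43,99,68}
Page faults: 7.

7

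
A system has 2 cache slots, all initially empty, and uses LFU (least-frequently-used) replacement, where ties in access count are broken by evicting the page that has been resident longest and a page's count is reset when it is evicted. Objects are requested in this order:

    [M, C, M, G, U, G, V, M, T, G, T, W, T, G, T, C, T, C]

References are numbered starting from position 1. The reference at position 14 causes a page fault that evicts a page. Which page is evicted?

T

pos 1: M -> fault, frames [M]
pos 2: C -> fault, frames [M, C]
pos 3: M -> hit
pos 4: G -> fault, evict C, frames [M, G]
pos 5: U -> fault, evict G, frames [M, U]
pos 6: G -> fault, evict U, frames [M, G]
pos 7: V -> fault, evict G, frames [M, V]
pos 8: M -> hit
pos 9: T -> fault, evict V, frames [M, T]
pos 10: G -> fault, evict T, frames [M, G]
pos 11: T -> fault, evict G, frames [M, T]
pos 12: W -> fault, evict T, frames [M, W]
pos 13: T -> fault, evict W, frames [M, T]
pos 14: G -> fault, evict T, frames [M, G]
At position 14, page T is evicted.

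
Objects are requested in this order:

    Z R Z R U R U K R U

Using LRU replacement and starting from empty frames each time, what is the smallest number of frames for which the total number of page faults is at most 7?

2

f=1: 10 faults
f=2: 6 faults
f=3: 4 faults
f=4: 4 faults
Smallest f with faults ≤ 7 is 2.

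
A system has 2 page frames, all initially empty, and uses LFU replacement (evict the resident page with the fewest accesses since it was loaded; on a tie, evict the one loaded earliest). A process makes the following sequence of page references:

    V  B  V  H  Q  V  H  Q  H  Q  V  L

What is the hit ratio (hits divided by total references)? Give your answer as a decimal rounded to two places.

V → miss, frames [V]
B → miss, frames [V, B]
V → hit
H → miss, evict B, frames [V, H]
Q → miss, evict H, frames [V, Q]
V → hit
H → miss, evict Q, frames [V, H]
Q → miss, evict H, frames [V, Q]
H → miss, evict Q, frames [V, H]
Q → miss, evict H, frames [V, Q]
V → hit
L → miss, evict Q, frames [V, L]
Hits: 3 of 12 references → 3/12 = 0.2500.

0.25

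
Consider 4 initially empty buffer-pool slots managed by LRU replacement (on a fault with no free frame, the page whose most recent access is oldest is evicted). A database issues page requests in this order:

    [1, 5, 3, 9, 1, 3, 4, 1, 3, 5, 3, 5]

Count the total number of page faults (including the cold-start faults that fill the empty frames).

6

1 -> miss, frames [1]
5 -> miss, frames [1, 5]
3 -> miss, frames [1, 5, 3]
9 -> miss, frames [1, 5, 3, 9]
1 -> hit
3 -> hit
4 -> miss, evict 5, frames [9, 1, 3, 4]
1 -> hit
3 -> hit
5 -> miss, evict 9, frames [4, 1, 3, 5]
3 -> hit
5 -> hit
Page faults: 6.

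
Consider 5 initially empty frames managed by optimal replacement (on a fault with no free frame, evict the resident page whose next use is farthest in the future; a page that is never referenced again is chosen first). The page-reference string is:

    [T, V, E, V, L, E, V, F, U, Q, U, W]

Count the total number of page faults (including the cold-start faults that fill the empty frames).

8

T → miss, frames (T)
V → miss, frames (T V)
E → miss, frames (T V E)
V → hit
L → miss, frames (T V E L)
E → hit
V → hit
F → miss, frames (T V E L F)
U → miss, evict F, frames (T V E L U)
Q → miss, evict L, frames (T V E U Q)
U → hit
W → miss, evict Q, frames (T V E U W)
Page faults: 8.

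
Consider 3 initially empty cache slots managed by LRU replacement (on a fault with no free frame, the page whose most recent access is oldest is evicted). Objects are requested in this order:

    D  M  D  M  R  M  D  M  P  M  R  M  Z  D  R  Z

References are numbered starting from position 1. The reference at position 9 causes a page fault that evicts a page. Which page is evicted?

pos 1: D -> miss, frames [D]
pos 2: M -> miss, frames [D, M]
pos 3: D -> hit
pos 4: M -> hit
pos 5: R -> miss, frames [D, M, R]
pos 6: M -> hit
pos 7: D -> hit
pos 8: M -> hit
pos 9: P -> miss, evict R, frames [D, M, P]
At position 9, page R is evicted.

R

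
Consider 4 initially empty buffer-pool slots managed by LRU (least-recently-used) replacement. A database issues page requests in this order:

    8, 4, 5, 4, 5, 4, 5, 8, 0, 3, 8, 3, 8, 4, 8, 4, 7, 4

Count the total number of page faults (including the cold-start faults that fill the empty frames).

7

8 -> miss, frames [8]
4 -> miss, frames [8, 4]
5 -> miss, frames [8, 4, 5]
4 -> hit
5 -> hit
4 -> hit
5 -> hit
8 -> hit
0 -> miss, frames [4, 5, 8, 0]
3 -> miss, evict 4, frames [5, 8, 0, 3]
8 -> hit
3 -> hit
8 -> hit
4 -> miss, evict 5, frames [0, 3, 8, 4]
8 -> hit
4 -> hit
7 -> miss, evict 0, frames [3, 8, 4, 7]
4 -> hit
Page faults: 7.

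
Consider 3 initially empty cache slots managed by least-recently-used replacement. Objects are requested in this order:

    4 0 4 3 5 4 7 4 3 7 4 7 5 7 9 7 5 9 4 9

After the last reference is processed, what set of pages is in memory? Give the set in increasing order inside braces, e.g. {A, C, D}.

4 → fault, frames (4)
0 → fault, frames (4 0)
4 → hit
3 → fault, frames (0 4 3)
5 → fault, evict 0, frames (4 3 5)
4 → hit
7 → fault, evict 3, frames (5 4 7)
4 → hit
3 → fault, evict 5, frames (7 4 3)
7 → hit
4 → hit
7 → hit
5 → fault, evict 3, frames (4 7 5)
7 → hit
9 → fault, evict 4, frames (5 7 9)
7 → hit
5 → hit
9 → hit
4 → fault, evict 7, frames (5 9 4)
9 → hit

{4, 5, 9}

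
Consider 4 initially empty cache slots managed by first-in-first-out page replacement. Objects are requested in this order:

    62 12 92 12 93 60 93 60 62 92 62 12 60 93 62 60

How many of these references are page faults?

62: fault, frames (62)
12: fault, frames (62 12)
92: fault, frames (62 12 92)
12: hit
93: fault, frames (62 12 92 93)
60: fault, evict 62, frames (12 92 93 60)
93: hit
60: hit
62: fault, evict 12, frames (92 93 60 62)
92: hit
62: hit
12: fault, evict 92, frames (93 60 62 12)
60: hit
93: hit
62: hit
60: hit
Page faults: 7.

7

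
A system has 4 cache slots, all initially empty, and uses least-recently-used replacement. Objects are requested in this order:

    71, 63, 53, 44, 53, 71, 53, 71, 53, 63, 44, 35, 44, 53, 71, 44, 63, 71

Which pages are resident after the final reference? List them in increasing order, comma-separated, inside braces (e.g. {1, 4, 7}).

{44, 53, 63, 71}

71: fault, frames {71}
63: fault, frames {71,63}
53: fault, frames {71,63,53}
44: fault, frames {71,63,53,44}
53: hit
71: hit
53: hit
71: hit
53: hit
63: hit
44: hit
35: fault, evict 71, frames {53,63,44,35}
44: hit
53: hit
71: fault, evict 63, frames {35,44,53,71}
44: hit
63: fault, evict 35, frames {53,71,44,63}
71: hit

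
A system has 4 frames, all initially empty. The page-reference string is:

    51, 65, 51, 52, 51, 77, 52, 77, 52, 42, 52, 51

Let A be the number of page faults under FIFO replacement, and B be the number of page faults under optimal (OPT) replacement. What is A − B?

1

Under FIFO: F F . F . F . . . F . F → 6 faults.
Under OPT: F F . F . F . . . F . . → 5 faults.
A − B = 6 − 5 = 1.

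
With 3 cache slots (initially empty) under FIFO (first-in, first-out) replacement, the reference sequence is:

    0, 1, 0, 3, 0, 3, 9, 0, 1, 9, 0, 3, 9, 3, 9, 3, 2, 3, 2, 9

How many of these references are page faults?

9

0 -> miss, frames (0)
1 -> miss, frames (0 1)
0 -> hit
3 -> miss, frames (0 1 3)
0 -> hit
3 -> hit
9 -> miss, evict 0, frames (1 3 9)
0 -> miss, evict 1, frames (3 9 0)
1 -> miss, evict 3, frames (9 0 1)
9 -> hit
0 -> hit
3 -> miss, evict 9, frames (0 1 3)
9 -> miss, evict 0, frames (1 3 9)
3 -> hit
9 -> hit
3 -> hit
2 -> miss, evict 1, frames (3 9 2)
3 -> hit
2 -> hit
9 -> hit
Page faults: 9.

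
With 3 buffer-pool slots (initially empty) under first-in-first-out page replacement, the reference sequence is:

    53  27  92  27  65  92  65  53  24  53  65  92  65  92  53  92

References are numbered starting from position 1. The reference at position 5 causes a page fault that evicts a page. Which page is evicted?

pos 1: 53 -> miss, frames (53)
pos 2: 27 -> miss, frames (53 27)
pos 3: 92 -> miss, frames (53 27 92)
pos 4: 27 -> hit
pos 5: 65 -> miss, evict 53, frames (27 92 65)
At position 5, page 53 is evicted.

53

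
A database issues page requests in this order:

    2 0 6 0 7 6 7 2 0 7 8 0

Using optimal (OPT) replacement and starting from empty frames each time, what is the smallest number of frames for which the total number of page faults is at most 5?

f=1: 12 faults
f=2: 7 faults
f=3: 6 faults
f=4: 5 faults
f=5: 5 faults
Smallest f with faults ≤ 5 is 4.

4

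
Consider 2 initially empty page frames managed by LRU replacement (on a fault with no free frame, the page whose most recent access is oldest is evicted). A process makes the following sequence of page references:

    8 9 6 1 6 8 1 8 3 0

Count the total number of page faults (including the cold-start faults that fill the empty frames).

8

8: miss, frames (8)
9: miss, frames (8 9)
6: miss, evict 8, frames (9 6)
1: miss, evict 9, frames (6 1)
6: hit
8: miss, evict 1, frames (6 8)
1: miss, evict 6, frames (8 1)
8: hit
3: miss, evict 1, frames (8 3)
0: miss, evict 8, frames (3 0)
Page faults: 8.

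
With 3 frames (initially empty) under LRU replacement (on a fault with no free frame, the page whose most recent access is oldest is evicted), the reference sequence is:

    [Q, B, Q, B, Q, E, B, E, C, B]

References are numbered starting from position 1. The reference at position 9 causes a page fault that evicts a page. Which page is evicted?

Q

pos 1: Q: miss, frames (Q)
pos 2: B: miss, frames (Q B)
pos 3: Q: hit
pos 4: B: hit
pos 5: Q: hit
pos 6: E: miss, frames (B Q E)
pos 7: B: hit
pos 8: E: hit
pos 9: C: miss, evict Q, frames (B E C)
At position 9, page Q is evicted.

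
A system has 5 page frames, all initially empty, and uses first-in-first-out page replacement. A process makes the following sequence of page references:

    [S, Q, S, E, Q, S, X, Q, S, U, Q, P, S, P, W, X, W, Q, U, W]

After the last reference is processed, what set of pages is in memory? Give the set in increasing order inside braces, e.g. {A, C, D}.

S → miss, frames [S]
Q → miss, frames [S, Q]
S → hit
E → miss, frames [S, Q, E]
Q → hit
S → hit
X → miss, frames [S, Q, E, X]
Q → hit
S → hit
U → miss, frames [S, Q, E, X, U]
Q → hit
P → miss, evict S, frames [Q, E, X, U, P]
S → miss, evict Q, frames [E, X, U, P, S]
P → hit
W → miss, evict E, frames [X, U, P, S, W]
X → hit
W → hit
Q → miss, evict X, frames [U, P, S, W, Q]
U → hit
W → hit

{P, Q, S, U, W}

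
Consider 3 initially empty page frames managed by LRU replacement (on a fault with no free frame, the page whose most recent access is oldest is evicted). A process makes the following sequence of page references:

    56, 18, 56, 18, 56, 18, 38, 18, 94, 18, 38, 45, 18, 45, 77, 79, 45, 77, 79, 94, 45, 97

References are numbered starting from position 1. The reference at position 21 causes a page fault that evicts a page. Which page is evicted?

pos 1: 56 -> miss, frames [56]
pos 2: 18 -> miss, frames [56, 18]
pos 3: 56 -> hit
pos 4: 18 -> hit
pos 5: 56 -> hit
pos 6: 18 -> hit
pos 7: 38 -> miss, frames [56, 18, 38]
pos 8: 18 -> hit
pos 9: 94 -> miss, evict 56, frames [38, 18, 94]
pos 10: 18 -> hit
pos 11: 38 -> hit
pos 12: 45 -> miss, evict 94, frames [18, 38, 45]
pos 13: 18 -> hit
pos 14: 45 -> hit
pos 15: 77 -> miss, evict 38, frames [18, 45, 77]
pos 16: 79 -> miss, evict 18, frames [45, 77, 79]
pos 17: 45 -> hit
pos 18: 77 -> hit
pos 19: 79 -> hit
pos 20: 94 -> miss, evict 45, frames [77, 79, 94]
pos 21: 45 -> miss, evict 77, frames [79, 94, 45]
At position 21, page 77 is evicted.

77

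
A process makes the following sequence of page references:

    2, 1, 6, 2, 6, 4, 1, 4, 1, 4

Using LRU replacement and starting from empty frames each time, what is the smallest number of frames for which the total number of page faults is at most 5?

f=1: 10 faults
f=2: 6 faults
f=3: 5 faults
f=4: 4 faults
Smallest f with faults ≤ 5 is 3.

3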